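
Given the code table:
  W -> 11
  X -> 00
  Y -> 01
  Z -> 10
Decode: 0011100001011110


Decoding:
00 -> X
11 -> W
10 -> Z
00 -> X
01 -> Y
01 -> Y
11 -> W
10 -> Z


Result: XWZXYYWZ


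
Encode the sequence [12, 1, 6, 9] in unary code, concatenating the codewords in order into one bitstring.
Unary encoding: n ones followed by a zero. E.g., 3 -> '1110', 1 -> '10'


Encode each number as n ones followed by a terminating 0:
  12 -> 1111111111110 (13 bits)
  1 -> 10 (2 bits)
  6 -> 1111110 (7 bits)
  9 -> 1111111110 (10 bits)
Total length = 13 + 2 + 7 + 10 = 32 bits.

Unary([12, 1, 6, 9]) = 11111111111101011111101111111110 (32 bits)


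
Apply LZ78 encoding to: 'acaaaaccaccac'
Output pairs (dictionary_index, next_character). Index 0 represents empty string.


LZ78 encoding steps:
Dictionary: {0: ''}
Step 1: w='' (idx 0), next='a' -> output (0, 'a'), add 'a' as idx 1
Step 2: w='' (idx 0), next='c' -> output (0, 'c'), add 'c' as idx 2
Step 3: w='a' (idx 1), next='a' -> output (1, 'a'), add 'aa' as idx 3
Step 4: w='aa' (idx 3), next='c' -> output (3, 'c'), add 'aac' as idx 4
Step 5: w='c' (idx 2), next='a' -> output (2, 'a'), add 'ca' as idx 5
Step 6: w='c' (idx 2), next='c' -> output (2, 'c'), add 'cc' as idx 6
Step 7: w='a' (idx 1), next='c' -> output (1, 'c'), add 'ac' as idx 7


Encoded: [(0, 'a'), (0, 'c'), (1, 'a'), (3, 'c'), (2, 'a'), (2, 'c'), (1, 'c')]


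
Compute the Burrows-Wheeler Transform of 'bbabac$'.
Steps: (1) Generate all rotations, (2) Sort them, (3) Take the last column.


Rotations (sorted):
  0: $bbabac -> last char: c
  1: abac$bb -> last char: b
  2: ac$bbab -> last char: b
  3: babac$b -> last char: b
  4: bac$bba -> last char: a
  5: bbabac$ -> last char: $
  6: c$bbaba -> last char: a


BWT = cbbba$a


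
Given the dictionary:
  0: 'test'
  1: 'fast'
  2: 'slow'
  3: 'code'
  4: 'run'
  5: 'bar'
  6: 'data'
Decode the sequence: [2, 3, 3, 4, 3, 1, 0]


Look up each index in the dictionary:
  2 -> 'slow'
  3 -> 'code'
  3 -> 'code'
  4 -> 'run'
  3 -> 'code'
  1 -> 'fast'
  0 -> 'test'

Decoded: "slow code code run code fast test"


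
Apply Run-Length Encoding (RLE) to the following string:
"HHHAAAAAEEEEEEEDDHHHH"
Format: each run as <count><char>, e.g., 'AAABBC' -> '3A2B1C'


Scanning runs left to right:
  i=0: run of 'H' x 3 -> '3H'
  i=3: run of 'A' x 5 -> '5A'
  i=8: run of 'E' x 7 -> '7E'
  i=15: run of 'D' x 2 -> '2D'
  i=17: run of 'H' x 4 -> '4H'

RLE = 3H5A7E2D4H


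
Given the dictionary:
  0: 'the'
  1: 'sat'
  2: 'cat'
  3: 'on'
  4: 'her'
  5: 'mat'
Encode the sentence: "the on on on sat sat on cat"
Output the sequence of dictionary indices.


Look up each word in the dictionary:
  'the' -> 0
  'on' -> 3
  'on' -> 3
  'on' -> 3
  'sat' -> 1
  'sat' -> 1
  'on' -> 3
  'cat' -> 2

Encoded: [0, 3, 3, 3, 1, 1, 3, 2]


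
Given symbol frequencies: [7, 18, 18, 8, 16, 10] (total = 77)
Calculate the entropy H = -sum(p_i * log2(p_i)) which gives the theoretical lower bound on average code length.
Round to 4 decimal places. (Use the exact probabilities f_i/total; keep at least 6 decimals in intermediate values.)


Per-symbol terms -p_i * log2(p_i) with p_i = f_i/77:
  p = 7/77 = 0.090909: log2(p) = -3.459432, -p*log2(p) = 0.314494
  p = 18/77 = 0.233766: log2(p) = -2.096862, -p*log2(p) = 0.490175
  p = 18/77 = 0.233766: log2(p) = -2.096862, -p*log2(p) = 0.490175
  p = 8/77 = 0.103896: log2(p) = -3.266787, -p*log2(p) = 0.339406
  p = 16/77 = 0.207792: log2(p) = -2.266787, -p*log2(p) = 0.471021
  p = 10/77 = 0.129870: log2(p) = -2.944858, -p*log2(p) = 0.382449
H = 0.314494 + 0.490175 + 0.490175 + 0.339406 + 0.471021 + 0.382449 = 2.487720

H = 2.4877 bits/symbol


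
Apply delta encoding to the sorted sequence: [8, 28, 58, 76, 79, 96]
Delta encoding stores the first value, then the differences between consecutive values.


First value: 8
Deltas:
  28 - 8 = 20
  58 - 28 = 30
  76 - 58 = 18
  79 - 76 = 3
  96 - 79 = 17


Delta encoded: [8, 20, 30, 18, 3, 17]


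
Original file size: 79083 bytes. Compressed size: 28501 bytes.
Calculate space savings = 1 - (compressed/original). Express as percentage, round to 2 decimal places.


ratio = compressed/original = 28501/79083 = 0.360394
savings = 1 - ratio = 1 - 0.360394 = 0.639606
as a percentage: 0.639606 * 100 = 63.96%

Space savings = 1 - 28501/79083 = 63.96%


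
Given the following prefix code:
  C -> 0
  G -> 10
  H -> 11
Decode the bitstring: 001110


Decoding step by step:
Bits 0 -> C
Bits 0 -> C
Bits 11 -> H
Bits 10 -> G


Decoded message: CCHG


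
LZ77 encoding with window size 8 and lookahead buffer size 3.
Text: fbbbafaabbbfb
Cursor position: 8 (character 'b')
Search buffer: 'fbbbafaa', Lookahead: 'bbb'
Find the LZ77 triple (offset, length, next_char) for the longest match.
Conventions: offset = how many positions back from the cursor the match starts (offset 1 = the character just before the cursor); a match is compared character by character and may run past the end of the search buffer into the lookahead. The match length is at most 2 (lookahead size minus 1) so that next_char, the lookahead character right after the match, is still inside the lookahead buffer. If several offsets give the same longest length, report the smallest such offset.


Try each offset into the search buffer:
  offset=1 (pos 7, char 'a'): match length 0
  offset=2 (pos 6, char 'a'): match length 0
  offset=3 (pos 5, char 'f'): match length 0
  offset=4 (pos 4, char 'a'): match length 0
  offset=5 (pos 3, char 'b'): match length 1
  offset=6 (pos 2, char 'b'): match length 2
  offset=7 (pos 1, char 'b'): match length 2
  offset=8 (pos 0, char 'f'): match length 0
Longest match has length 2, found at offsets 6, 7; take the smallest, offset 6.
next_char = character at position 8 + 2 = 10 -> 'b'

Best match: offset=6, length=2 (matching 'bb' starting at position 2)
LZ77 triple: (6, 2, 'b')


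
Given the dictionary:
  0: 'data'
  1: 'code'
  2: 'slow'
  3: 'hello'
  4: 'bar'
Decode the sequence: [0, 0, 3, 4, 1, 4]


Look up each index in the dictionary:
  0 -> 'data'
  0 -> 'data'
  3 -> 'hello'
  4 -> 'bar'
  1 -> 'code'
  4 -> 'bar'

Decoded: "data data hello bar code bar"


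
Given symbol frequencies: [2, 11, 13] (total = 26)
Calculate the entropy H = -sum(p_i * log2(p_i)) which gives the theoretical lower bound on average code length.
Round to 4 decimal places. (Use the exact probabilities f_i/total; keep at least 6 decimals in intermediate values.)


Per-symbol terms -p_i * log2(p_i) with p_i = f_i/26:
  p = 2/26 = 0.076923: log2(p) = -3.700440, -p*log2(p) = 0.284649
  p = 11/26 = 0.423077: log2(p) = -1.241008, -p*log2(p) = 0.525042
  p = 13/26 = 0.500000: log2(p) = -1.000000, -p*log2(p) = 0.500000
H = 0.284649 + 0.525042 + 0.500000 = 1.309691

H = 1.3097 bits/symbol


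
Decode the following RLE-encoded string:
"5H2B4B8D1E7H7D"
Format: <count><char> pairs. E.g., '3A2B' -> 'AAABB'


Expanding each <count><char> pair:
  5H -> 'HHHHH'
  2B -> 'BB'
  4B -> 'BBBB'
  8D -> 'DDDDDDDD'
  1E -> 'E'
  7H -> 'HHHHHHH'
  7D -> 'DDDDDDD'

Decoded = HHHHHBBBBBBDDDDDDDDEHHHHHHHDDDDDDD


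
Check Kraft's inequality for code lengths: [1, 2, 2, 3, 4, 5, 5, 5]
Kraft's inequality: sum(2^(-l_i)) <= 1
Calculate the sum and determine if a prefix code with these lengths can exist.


Sum = 2^(-1) + 2^(-2) + 2^(-2) + 2^(-3) + 2^(-4) + 2^(-5) + 2^(-5) + 2^(-5)
    = 0.5 + 0.25 + 0.25 + 0.125 + 0.0625 + 0.03125 + 0.03125 + 0.03125
    = 41/32 = 1.28125
Since 1.28125 > 1, Kraft's inequality is NOT satisfied.
A prefix code with these lengths CANNOT exist.

Kraft sum = 1.28125. Not satisfied.


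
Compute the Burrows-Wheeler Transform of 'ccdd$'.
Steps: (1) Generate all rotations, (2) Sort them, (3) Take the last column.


Rotations (sorted):
  0: $ccdd -> last char: d
  1: ccdd$ -> last char: $
  2: cdd$c -> last char: c
  3: d$ccd -> last char: d
  4: dd$cc -> last char: c


BWT = d$cdc


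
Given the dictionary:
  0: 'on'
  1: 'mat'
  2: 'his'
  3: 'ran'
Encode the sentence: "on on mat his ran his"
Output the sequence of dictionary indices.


Look up each word in the dictionary:
  'on' -> 0
  'on' -> 0
  'mat' -> 1
  'his' -> 2
  'ran' -> 3
  'his' -> 2

Encoded: [0, 0, 1, 2, 3, 2]


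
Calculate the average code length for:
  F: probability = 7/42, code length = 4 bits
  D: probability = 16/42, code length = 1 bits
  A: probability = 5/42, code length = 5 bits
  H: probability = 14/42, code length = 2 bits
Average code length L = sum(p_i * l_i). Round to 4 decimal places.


Weighted contributions p_i * l_i:
  F: (7/42) * 4 = 28/42
  D: (16/42) * 1 = 16/42
  A: (5/42) * 5 = 25/42
  H: (14/42) * 2 = 28/42
Sum = (28 + 16 + 25 + 28)/42 = 97/42

L = 97/42 = 2.3095 bits/symbol


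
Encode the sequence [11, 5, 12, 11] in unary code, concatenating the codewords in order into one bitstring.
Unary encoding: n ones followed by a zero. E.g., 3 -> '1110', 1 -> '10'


Encode each number as n ones followed by a terminating 0:
  11 -> 111111111110 (12 bits)
  5 -> 111110 (6 bits)
  12 -> 1111111111110 (13 bits)
  11 -> 111111111110 (12 bits)
Total length = 12 + 6 + 13 + 12 = 43 bits.

Unary([11, 5, 12, 11]) = 1111111111101111101111111111110111111111110 (43 bits)


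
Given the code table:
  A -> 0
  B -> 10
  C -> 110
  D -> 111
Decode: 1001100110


Decoding:
10 -> B
0 -> A
110 -> C
0 -> A
110 -> C


Result: BACAC


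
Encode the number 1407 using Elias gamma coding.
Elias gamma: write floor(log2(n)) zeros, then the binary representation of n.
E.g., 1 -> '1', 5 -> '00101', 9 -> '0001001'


num_bits = floor(log2(1407)) + 1 = 11
leading_zeros = num_bits - 1 = 10
binary(1407) = 10101111111

Elias gamma(1407) = '0000000000' + '10101111111' = 000000000010101111111 (21 bits)


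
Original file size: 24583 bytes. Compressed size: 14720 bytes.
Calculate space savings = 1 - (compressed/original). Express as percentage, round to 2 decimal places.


ratio = compressed/original = 14720/24583 = 0.598788
savings = 1 - ratio = 1 - 0.598788 = 0.401212
as a percentage: 0.401212 * 100 = 40.12%

Space savings = 1 - 14720/24583 = 40.12%


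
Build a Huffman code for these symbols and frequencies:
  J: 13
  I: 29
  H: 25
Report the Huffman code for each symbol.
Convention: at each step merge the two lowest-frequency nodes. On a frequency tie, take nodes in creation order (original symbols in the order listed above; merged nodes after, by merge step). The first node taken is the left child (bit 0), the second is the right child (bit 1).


Huffman tree construction:
Step 1: Merge J(13) + H(25) = 38
Step 2: Merge I(29) + (J+H)(38) = 67
Read each symbol's code off the tree from the root (left child = 0, right child = 1).

Codes:
  J: 10 (length 2)
  I: 0 (length 1)
  H: 11 (length 2)
Average code length: 105/67 = 1.5672 bits/symbol


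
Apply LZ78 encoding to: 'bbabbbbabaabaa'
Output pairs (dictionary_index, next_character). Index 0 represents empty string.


LZ78 encoding steps:
Dictionary: {0: ''}
Step 1: w='' (idx 0), next='b' -> output (0, 'b'), add 'b' as idx 1
Step 2: w='b' (idx 1), next='a' -> output (1, 'a'), add 'ba' as idx 2
Step 3: w='b' (idx 1), next='b' -> output (1, 'b'), add 'bb' as idx 3
Step 4: w='bb' (idx 3), next='a' -> output (3, 'a'), add 'bba' as idx 4
Step 5: w='ba' (idx 2), next='a' -> output (2, 'a'), add 'baa' as idx 5
Step 6: w='baa' (idx 5), end of input -> output (5, '')


Encoded: [(0, 'b'), (1, 'a'), (1, 'b'), (3, 'a'), (2, 'a'), (5, '')]


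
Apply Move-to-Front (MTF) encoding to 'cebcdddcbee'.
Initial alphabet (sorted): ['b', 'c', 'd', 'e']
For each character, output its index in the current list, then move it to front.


MTF encoding:
'c': index 1 in ['b', 'c', 'd', 'e'] -> ['c', 'b', 'd', 'e']
'e': index 3 in ['c', 'b', 'd', 'e'] -> ['e', 'c', 'b', 'd']
'b': index 2 in ['e', 'c', 'b', 'd'] -> ['b', 'e', 'c', 'd']
'c': index 2 in ['b', 'e', 'c', 'd'] -> ['c', 'b', 'e', 'd']
'd': index 3 in ['c', 'b', 'e', 'd'] -> ['d', 'c', 'b', 'e']
'd': index 0 in ['d', 'c', 'b', 'e'] -> ['d', 'c', 'b', 'e']
'd': index 0 in ['d', 'c', 'b', 'e'] -> ['d', 'c', 'b', 'e']
'c': index 1 in ['d', 'c', 'b', 'e'] -> ['c', 'd', 'b', 'e']
'b': index 2 in ['c', 'd', 'b', 'e'] -> ['b', 'c', 'd', 'e']
'e': index 3 in ['b', 'c', 'd', 'e'] -> ['e', 'b', 'c', 'd']
'e': index 0 in ['e', 'b', 'c', 'd'] -> ['e', 'b', 'c', 'd']


Output: [1, 3, 2, 2, 3, 0, 0, 1, 2, 3, 0]


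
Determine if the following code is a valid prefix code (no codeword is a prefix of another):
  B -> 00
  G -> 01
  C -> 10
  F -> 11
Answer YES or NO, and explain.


Checking each pair (does one codeword prefix another?):
  B='00' vs G='01': no prefix
  B='00' vs C='10': no prefix
  B='00' vs F='11': no prefix
  G='01' vs B='00': no prefix
  G='01' vs C='10': no prefix
  G='01' vs F='11': no prefix
  C='10' vs B='00': no prefix
  C='10' vs G='01': no prefix
  C='10' vs F='11': no prefix
  F='11' vs B='00': no prefix
  F='11' vs G='01': no prefix
  F='11' vs C='10': no prefix
No violation found over all pairs.

YES -- this is a valid prefix code. No codeword is a prefix of any other codeword.


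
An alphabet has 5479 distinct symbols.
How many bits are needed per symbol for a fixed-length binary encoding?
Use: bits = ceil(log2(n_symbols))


log2(5479) = 12.4197
Bracket: 2^12 = 4096 < 5479 <= 2^13 = 8192
So ceil(log2(5479)) = 13

bits = ceil(log2(5479)) = ceil(12.4197) = 13 bits


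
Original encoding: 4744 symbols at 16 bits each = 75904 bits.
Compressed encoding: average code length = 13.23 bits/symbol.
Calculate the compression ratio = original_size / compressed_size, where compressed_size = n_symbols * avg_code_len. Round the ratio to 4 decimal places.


original_size = n_symbols * orig_bits = 4744 * 16 = 75904 bits
compressed_size = n_symbols * avg_code_len = 4744 * 13.23 = 62763.12 bits
ratio = original_size / compressed_size = 75904 / 62763.12 = 1.2094

Compression ratio = 1.2094


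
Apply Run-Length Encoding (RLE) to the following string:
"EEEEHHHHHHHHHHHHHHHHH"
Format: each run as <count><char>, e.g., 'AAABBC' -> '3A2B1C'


Scanning runs left to right:
  i=0: run of 'E' x 4 -> '4E'
  i=4: run of 'H' x 17 -> '17H'

RLE = 4E17H


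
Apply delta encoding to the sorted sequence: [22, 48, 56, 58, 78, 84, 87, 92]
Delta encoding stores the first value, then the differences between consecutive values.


First value: 22
Deltas:
  48 - 22 = 26
  56 - 48 = 8
  58 - 56 = 2
  78 - 58 = 20
  84 - 78 = 6
  87 - 84 = 3
  92 - 87 = 5


Delta encoded: [22, 26, 8, 2, 20, 6, 3, 5]


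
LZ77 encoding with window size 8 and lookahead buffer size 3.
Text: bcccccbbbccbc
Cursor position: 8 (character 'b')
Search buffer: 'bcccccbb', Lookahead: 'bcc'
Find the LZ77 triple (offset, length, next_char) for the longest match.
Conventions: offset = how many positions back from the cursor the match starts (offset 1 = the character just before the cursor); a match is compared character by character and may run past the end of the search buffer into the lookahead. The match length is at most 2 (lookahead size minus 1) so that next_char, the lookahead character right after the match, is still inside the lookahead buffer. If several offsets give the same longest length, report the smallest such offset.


Try each offset into the search buffer:
  offset=1 (pos 7, char 'b'): match length 1
  offset=2 (pos 6, char 'b'): match length 1
  offset=3 (pos 5, char 'c'): match length 0
  offset=4 (pos 4, char 'c'): match length 0
  offset=5 (pos 3, char 'c'): match length 0
  offset=6 (pos 2, char 'c'): match length 0
  offset=7 (pos 1, char 'c'): match length 0
  offset=8 (pos 0, char 'b'): match length 2
Longest match has length 2 at offset 8.
next_char = character at position 8 + 2 = 10 -> 'c'

Best match: offset=8, length=2 (matching 'bc' starting at position 0)
LZ77 triple: (8, 2, 'c')


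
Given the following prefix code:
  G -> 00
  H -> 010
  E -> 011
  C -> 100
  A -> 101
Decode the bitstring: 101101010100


Decoding step by step:
Bits 101 -> A
Bits 101 -> A
Bits 010 -> H
Bits 100 -> C


Decoded message: AAHC


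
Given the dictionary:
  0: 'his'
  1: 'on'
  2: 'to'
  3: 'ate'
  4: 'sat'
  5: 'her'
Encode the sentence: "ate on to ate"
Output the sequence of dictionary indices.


Look up each word in the dictionary:
  'ate' -> 3
  'on' -> 1
  'to' -> 2
  'ate' -> 3

Encoded: [3, 1, 2, 3]


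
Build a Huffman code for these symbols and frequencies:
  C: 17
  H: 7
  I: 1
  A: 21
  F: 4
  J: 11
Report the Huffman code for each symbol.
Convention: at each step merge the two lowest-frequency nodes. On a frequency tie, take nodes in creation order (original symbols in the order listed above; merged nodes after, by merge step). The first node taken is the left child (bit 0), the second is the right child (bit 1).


Huffman tree construction:
Step 1: Merge I(1) + F(4) = 5
Step 2: Merge (I+F)(5) + H(7) = 12
Step 3: Merge J(11) + ((I+F)+H)(12) = 23
Step 4: Merge C(17) + A(21) = 38
Step 5: Merge (J+((I+F)+H))(23) + (C+A)(38) = 61
Read each symbol's code off the tree from the root (left child = 0, right child = 1).

Codes:
  C: 10 (length 2)
  H: 011 (length 3)
  I: 0100 (length 4)
  A: 11 (length 2)
  F: 0101 (length 4)
  J: 00 (length 2)
Average code length: 139/61 = 2.2787 bits/symbol


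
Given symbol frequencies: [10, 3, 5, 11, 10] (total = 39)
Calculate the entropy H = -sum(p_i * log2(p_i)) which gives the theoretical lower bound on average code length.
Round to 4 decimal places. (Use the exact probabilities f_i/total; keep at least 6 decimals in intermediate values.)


Per-symbol terms -p_i * log2(p_i) with p_i = f_i/39:
  p = 10/39 = 0.256410: log2(p) = -1.963474, -p*log2(p) = 0.503455
  p = 3/39 = 0.076923: log2(p) = -3.700440, -p*log2(p) = 0.284649
  p = 5/39 = 0.128205: log2(p) = -2.963474, -p*log2(p) = 0.379933
  p = 11/39 = 0.282051: log2(p) = -1.825971, -p*log2(p) = 0.515017
  p = 10/39 = 0.256410: log2(p) = -1.963474, -p*log2(p) = 0.503455
H = 0.503455 + 0.284649 + 0.379933 + 0.515017 + 0.503455 = 2.186509

H = 2.1865 bits/symbol


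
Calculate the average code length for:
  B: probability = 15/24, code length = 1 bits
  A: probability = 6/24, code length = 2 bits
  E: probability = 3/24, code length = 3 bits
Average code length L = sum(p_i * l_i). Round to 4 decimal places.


Weighted contributions p_i * l_i:
  B: (15/24) * 1 = 15/24
  A: (6/24) * 2 = 12/24
  E: (3/24) * 3 = 9/24
Sum = (15 + 12 + 9)/24 = 36/24

L = 36/24 = 1.5000 bits/symbol


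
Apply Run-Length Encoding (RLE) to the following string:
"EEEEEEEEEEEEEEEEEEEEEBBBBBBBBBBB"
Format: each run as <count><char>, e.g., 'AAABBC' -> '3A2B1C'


Scanning runs left to right:
  i=0: run of 'E' x 21 -> '21E'
  i=21: run of 'B' x 11 -> '11B'

RLE = 21E11B


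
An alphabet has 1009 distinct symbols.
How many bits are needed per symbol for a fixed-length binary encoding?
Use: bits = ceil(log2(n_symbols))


log2(1009) = 9.9787
Bracket: 2^9 = 512 < 1009 <= 2^10 = 1024
So ceil(log2(1009)) = 10

bits = ceil(log2(1009)) = ceil(9.9787) = 10 bits


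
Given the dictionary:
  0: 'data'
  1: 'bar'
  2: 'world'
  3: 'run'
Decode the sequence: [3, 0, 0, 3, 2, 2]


Look up each index in the dictionary:
  3 -> 'run'
  0 -> 'data'
  0 -> 'data'
  3 -> 'run'
  2 -> 'world'
  2 -> 'world'

Decoded: "run data data run world world"


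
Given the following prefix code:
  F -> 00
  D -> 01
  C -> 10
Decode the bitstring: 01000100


Decoding step by step:
Bits 01 -> D
Bits 00 -> F
Bits 01 -> D
Bits 00 -> F


Decoded message: DFDF


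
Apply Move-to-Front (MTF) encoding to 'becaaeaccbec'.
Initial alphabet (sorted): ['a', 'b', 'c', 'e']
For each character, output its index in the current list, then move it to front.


MTF encoding:
'b': index 1 in ['a', 'b', 'c', 'e'] -> ['b', 'a', 'c', 'e']
'e': index 3 in ['b', 'a', 'c', 'e'] -> ['e', 'b', 'a', 'c']
'c': index 3 in ['e', 'b', 'a', 'c'] -> ['c', 'e', 'b', 'a']
'a': index 3 in ['c', 'e', 'b', 'a'] -> ['a', 'c', 'e', 'b']
'a': index 0 in ['a', 'c', 'e', 'b'] -> ['a', 'c', 'e', 'b']
'e': index 2 in ['a', 'c', 'e', 'b'] -> ['e', 'a', 'c', 'b']
'a': index 1 in ['e', 'a', 'c', 'b'] -> ['a', 'e', 'c', 'b']
'c': index 2 in ['a', 'e', 'c', 'b'] -> ['c', 'a', 'e', 'b']
'c': index 0 in ['c', 'a', 'e', 'b'] -> ['c', 'a', 'e', 'b']
'b': index 3 in ['c', 'a', 'e', 'b'] -> ['b', 'c', 'a', 'e']
'e': index 3 in ['b', 'c', 'a', 'e'] -> ['e', 'b', 'c', 'a']
'c': index 2 in ['e', 'b', 'c', 'a'] -> ['c', 'e', 'b', 'a']


Output: [1, 3, 3, 3, 0, 2, 1, 2, 0, 3, 3, 2]


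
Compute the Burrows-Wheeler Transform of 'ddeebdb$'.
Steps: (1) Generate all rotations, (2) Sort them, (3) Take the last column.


Rotations (sorted):
  0: $ddeebdb -> last char: b
  1: b$ddeebd -> last char: d
  2: bdb$ddee -> last char: e
  3: db$ddeeb -> last char: b
  4: ddeebdb$ -> last char: $
  5: deebdb$d -> last char: d
  6: ebdb$dde -> last char: e
  7: eebdb$dd -> last char: d


BWT = bdeb$ded


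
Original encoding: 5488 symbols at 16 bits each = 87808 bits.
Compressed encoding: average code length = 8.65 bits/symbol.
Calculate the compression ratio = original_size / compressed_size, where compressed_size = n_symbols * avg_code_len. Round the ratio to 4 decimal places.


original_size = n_symbols * orig_bits = 5488 * 16 = 87808 bits
compressed_size = n_symbols * avg_code_len = 5488 * 8.65 = 47471.2 bits
ratio = original_size / compressed_size = 87808 / 47471.2 = 1.8497

Compression ratio = 1.8497


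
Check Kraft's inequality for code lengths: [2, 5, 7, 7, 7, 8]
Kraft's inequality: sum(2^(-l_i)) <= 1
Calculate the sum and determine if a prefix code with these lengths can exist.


Sum = 2^(-2) + 2^(-5) + 2^(-7) + 2^(-7) + 2^(-7) + 2^(-8)
    = 0.25 + 0.03125 + 0.0078125 + 0.0078125 + 0.0078125 + 0.00390625
    = 79/256 = 0.30859375
Since 0.30859375 <= 1, Kraft's inequality IS satisfied.
A prefix code with these lengths CAN exist.

Kraft sum = 0.30859375. Satisfied.


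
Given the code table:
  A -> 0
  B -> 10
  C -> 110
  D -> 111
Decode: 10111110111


Decoding:
10 -> B
111 -> D
110 -> C
111 -> D


Result: BDCD


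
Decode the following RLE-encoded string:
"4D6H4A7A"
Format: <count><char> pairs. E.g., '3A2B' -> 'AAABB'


Expanding each <count><char> pair:
  4D -> 'DDDD'
  6H -> 'HHHHHH'
  4A -> 'AAAA'
  7A -> 'AAAAAAA'

Decoded = DDDDHHHHHHAAAAAAAAAAA


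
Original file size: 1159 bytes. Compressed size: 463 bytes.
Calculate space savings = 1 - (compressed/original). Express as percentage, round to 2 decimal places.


ratio = compressed/original = 463/1159 = 0.399482
savings = 1 - ratio = 1 - 0.399482 = 0.600518
as a percentage: 0.600518 * 100 = 60.05%

Space savings = 1 - 463/1159 = 60.05%


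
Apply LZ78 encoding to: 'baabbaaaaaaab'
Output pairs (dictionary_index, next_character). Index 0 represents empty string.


LZ78 encoding steps:
Dictionary: {0: ''}
Step 1: w='' (idx 0), next='b' -> output (0, 'b'), add 'b' as idx 1
Step 2: w='' (idx 0), next='a' -> output (0, 'a'), add 'a' as idx 2
Step 3: w='a' (idx 2), next='b' -> output (2, 'b'), add 'ab' as idx 3
Step 4: w='b' (idx 1), next='a' -> output (1, 'a'), add 'ba' as idx 4
Step 5: w='a' (idx 2), next='a' -> output (2, 'a'), add 'aa' as idx 5
Step 6: w='aa' (idx 5), next='a' -> output (5, 'a'), add 'aaa' as idx 6
Step 7: w='ab' (idx 3), end of input -> output (3, '')


Encoded: [(0, 'b'), (0, 'a'), (2, 'b'), (1, 'a'), (2, 'a'), (5, 'a'), (3, '')]


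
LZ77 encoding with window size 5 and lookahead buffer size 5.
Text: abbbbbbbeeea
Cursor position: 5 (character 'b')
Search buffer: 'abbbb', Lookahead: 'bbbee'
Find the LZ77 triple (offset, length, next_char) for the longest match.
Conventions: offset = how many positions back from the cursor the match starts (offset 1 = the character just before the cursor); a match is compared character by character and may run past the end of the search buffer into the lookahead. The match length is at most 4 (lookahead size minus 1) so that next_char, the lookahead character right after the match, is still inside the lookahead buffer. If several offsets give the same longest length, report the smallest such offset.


Try each offset into the search buffer:
  offset=1 (pos 4, char 'b'): match length 3
  offset=2 (pos 3, char 'b'): match length 3
  offset=3 (pos 2, char 'b'): match length 3
  offset=4 (pos 1, char 'b'): match length 3
  offset=5 (pos 0, char 'a'): match length 0
Longest match has length 3, found at offsets 1, 2, 3, 4; take the smallest, offset 1.
next_char = character at position 5 + 3 = 8 -> 'e'

Best match: offset=1, length=3 (matching 'bbb' starting at position 4)
LZ77 triple: (1, 3, 'e')


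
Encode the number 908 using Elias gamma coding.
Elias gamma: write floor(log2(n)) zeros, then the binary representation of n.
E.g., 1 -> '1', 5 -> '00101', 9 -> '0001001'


num_bits = floor(log2(908)) + 1 = 10
leading_zeros = num_bits - 1 = 9
binary(908) = 1110001100

Elias gamma(908) = '000000000' + '1110001100' = 0000000001110001100 (19 bits)


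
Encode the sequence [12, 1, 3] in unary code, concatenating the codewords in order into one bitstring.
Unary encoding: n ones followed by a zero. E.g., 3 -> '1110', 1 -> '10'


Encode each number as n ones followed by a terminating 0:
  12 -> 1111111111110 (13 bits)
  1 -> 10 (2 bits)
  3 -> 1110 (4 bits)
Total length = 13 + 2 + 4 = 19 bits.

Unary([12, 1, 3]) = 1111111111110101110 (19 bits)


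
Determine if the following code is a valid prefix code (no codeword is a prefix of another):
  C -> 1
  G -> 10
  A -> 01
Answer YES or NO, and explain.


Checking each pair (does one codeword prefix another?):
  C='1' vs G='10': prefix -- VIOLATION

NO -- this is NOT a valid prefix code. C (1) is a prefix of G (10).


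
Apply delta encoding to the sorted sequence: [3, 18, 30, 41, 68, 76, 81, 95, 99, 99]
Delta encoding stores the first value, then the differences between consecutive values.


First value: 3
Deltas:
  18 - 3 = 15
  30 - 18 = 12
  41 - 30 = 11
  68 - 41 = 27
  76 - 68 = 8
  81 - 76 = 5
  95 - 81 = 14
  99 - 95 = 4
  99 - 99 = 0


Delta encoded: [3, 15, 12, 11, 27, 8, 5, 14, 4, 0]


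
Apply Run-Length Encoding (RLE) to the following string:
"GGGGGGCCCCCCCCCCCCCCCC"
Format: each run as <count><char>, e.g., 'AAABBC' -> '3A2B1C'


Scanning runs left to right:
  i=0: run of 'G' x 6 -> '6G'
  i=6: run of 'C' x 16 -> '16C'

RLE = 6G16C


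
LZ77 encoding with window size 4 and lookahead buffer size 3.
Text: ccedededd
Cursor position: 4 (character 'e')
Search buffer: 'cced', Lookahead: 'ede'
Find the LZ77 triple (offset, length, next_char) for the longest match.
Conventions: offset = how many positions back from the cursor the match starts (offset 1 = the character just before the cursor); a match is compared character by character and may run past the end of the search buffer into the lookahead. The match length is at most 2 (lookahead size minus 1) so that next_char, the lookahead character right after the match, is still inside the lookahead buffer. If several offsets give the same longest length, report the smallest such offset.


Try each offset into the search buffer:
  offset=1 (pos 3, char 'd'): match length 0
  offset=2 (pos 2, char 'e'): match length 2
  offset=3 (pos 1, char 'c'): match length 0
  offset=4 (pos 0, char 'c'): match length 0
Longest match has length 2 at offset 2.
next_char = character at position 4 + 2 = 6 -> 'e'

Best match: offset=2, length=2 (matching 'ed' starting at position 2)
LZ77 triple: (2, 2, 'e')


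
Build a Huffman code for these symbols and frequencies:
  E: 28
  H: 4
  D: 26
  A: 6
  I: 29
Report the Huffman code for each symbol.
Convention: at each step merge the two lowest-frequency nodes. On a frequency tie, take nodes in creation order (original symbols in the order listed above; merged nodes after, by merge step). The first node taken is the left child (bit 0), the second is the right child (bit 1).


Huffman tree construction:
Step 1: Merge H(4) + A(6) = 10
Step 2: Merge (H+A)(10) + D(26) = 36
Step 3: Merge E(28) + I(29) = 57
Step 4: Merge ((H+A)+D)(36) + (E+I)(57) = 93
Read each symbol's code off the tree from the root (left child = 0, right child = 1).

Codes:
  E: 10 (length 2)
  H: 000 (length 3)
  D: 01 (length 2)
  A: 001 (length 3)
  I: 11 (length 2)
Average code length: 196/93 = 2.1075 bits/symbol


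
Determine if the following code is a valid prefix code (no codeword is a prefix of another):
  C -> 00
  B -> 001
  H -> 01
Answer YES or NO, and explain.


Checking each pair (does one codeword prefix another?):
  C='00' vs B='001': prefix -- VIOLATION

NO -- this is NOT a valid prefix code. C (00) is a prefix of B (001).


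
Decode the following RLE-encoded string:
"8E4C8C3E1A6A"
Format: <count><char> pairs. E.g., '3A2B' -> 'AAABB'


Expanding each <count><char> pair:
  8E -> 'EEEEEEEE'
  4C -> 'CCCC'
  8C -> 'CCCCCCCC'
  3E -> 'EEE'
  1A -> 'A'
  6A -> 'AAAAAA'

Decoded = EEEEEEEECCCCCCCCCCCCEEEAAAAAAA


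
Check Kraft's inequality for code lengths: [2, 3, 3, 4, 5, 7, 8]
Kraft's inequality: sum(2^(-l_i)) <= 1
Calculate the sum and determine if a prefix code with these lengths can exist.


Sum = 2^(-2) + 2^(-3) + 2^(-3) + 2^(-4) + 2^(-5) + 2^(-7) + 2^(-8)
    = 0.25 + 0.125 + 0.125 + 0.0625 + 0.03125 + 0.0078125 + 0.00390625
    = 155/256 = 0.60546875
Since 0.60546875 <= 1, Kraft's inequality IS satisfied.
A prefix code with these lengths CAN exist.

Kraft sum = 0.60546875. Satisfied.


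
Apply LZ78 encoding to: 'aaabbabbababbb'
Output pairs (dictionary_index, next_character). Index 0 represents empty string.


LZ78 encoding steps:
Dictionary: {0: ''}
Step 1: w='' (idx 0), next='a' -> output (0, 'a'), add 'a' as idx 1
Step 2: w='a' (idx 1), next='a' -> output (1, 'a'), add 'aa' as idx 2
Step 3: w='' (idx 0), next='b' -> output (0, 'b'), add 'b' as idx 3
Step 4: w='b' (idx 3), next='a' -> output (3, 'a'), add 'ba' as idx 4
Step 5: w='b' (idx 3), next='b' -> output (3, 'b'), add 'bb' as idx 5
Step 6: w='a' (idx 1), next='b' -> output (1, 'b'), add 'ab' as idx 6
Step 7: w='ab' (idx 6), next='b' -> output (6, 'b'), add 'abb' as idx 7
Step 8: w='b' (idx 3), end of input -> output (3, '')


Encoded: [(0, 'a'), (1, 'a'), (0, 'b'), (3, 'a'), (3, 'b'), (1, 'b'), (6, 'b'), (3, '')]


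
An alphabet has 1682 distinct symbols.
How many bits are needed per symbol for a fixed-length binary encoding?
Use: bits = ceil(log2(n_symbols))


log2(1682) = 10.716
Bracket: 2^10 = 1024 < 1682 <= 2^11 = 2048
So ceil(log2(1682)) = 11

bits = ceil(log2(1682)) = ceil(10.716) = 11 bits


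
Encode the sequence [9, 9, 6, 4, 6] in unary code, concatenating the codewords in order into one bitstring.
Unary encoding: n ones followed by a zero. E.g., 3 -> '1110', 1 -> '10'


Encode each number as n ones followed by a terminating 0:
  9 -> 1111111110 (10 bits)
  9 -> 1111111110 (10 bits)
  6 -> 1111110 (7 bits)
  4 -> 11110 (5 bits)
  6 -> 1111110 (7 bits)
Total length = 10 + 10 + 7 + 5 + 7 = 39 bits.

Unary([9, 9, 6, 4, 6]) = 111111111011111111101111110111101111110 (39 bits)


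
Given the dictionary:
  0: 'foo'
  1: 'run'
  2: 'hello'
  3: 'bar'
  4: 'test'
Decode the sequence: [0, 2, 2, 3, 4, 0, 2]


Look up each index in the dictionary:
  0 -> 'foo'
  2 -> 'hello'
  2 -> 'hello'
  3 -> 'bar'
  4 -> 'test'
  0 -> 'foo'
  2 -> 'hello'

Decoded: "foo hello hello bar test foo hello"


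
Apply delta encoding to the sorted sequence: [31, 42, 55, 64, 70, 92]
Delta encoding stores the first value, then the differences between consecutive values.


First value: 31
Deltas:
  42 - 31 = 11
  55 - 42 = 13
  64 - 55 = 9
  70 - 64 = 6
  92 - 70 = 22


Delta encoded: [31, 11, 13, 9, 6, 22]


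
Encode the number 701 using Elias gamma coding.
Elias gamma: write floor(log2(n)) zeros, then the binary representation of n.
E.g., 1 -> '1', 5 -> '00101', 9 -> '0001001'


num_bits = floor(log2(701)) + 1 = 10
leading_zeros = num_bits - 1 = 9
binary(701) = 1010111101

Elias gamma(701) = '000000000' + '1010111101' = 0000000001010111101 (19 bits)


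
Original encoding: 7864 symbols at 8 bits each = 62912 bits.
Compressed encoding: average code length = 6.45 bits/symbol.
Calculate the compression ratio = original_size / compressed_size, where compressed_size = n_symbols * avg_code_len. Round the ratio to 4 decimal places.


original_size = n_symbols * orig_bits = 7864 * 8 = 62912 bits
compressed_size = n_symbols * avg_code_len = 7864 * 6.45 = 50722.8 bits
ratio = original_size / compressed_size = 62912 / 50722.8 = 1.2403

Compression ratio = 1.2403


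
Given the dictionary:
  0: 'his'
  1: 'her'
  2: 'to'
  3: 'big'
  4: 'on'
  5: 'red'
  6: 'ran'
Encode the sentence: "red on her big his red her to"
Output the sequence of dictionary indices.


Look up each word in the dictionary:
  'red' -> 5
  'on' -> 4
  'her' -> 1
  'big' -> 3
  'his' -> 0
  'red' -> 5
  'her' -> 1
  'to' -> 2

Encoded: [5, 4, 1, 3, 0, 5, 1, 2]


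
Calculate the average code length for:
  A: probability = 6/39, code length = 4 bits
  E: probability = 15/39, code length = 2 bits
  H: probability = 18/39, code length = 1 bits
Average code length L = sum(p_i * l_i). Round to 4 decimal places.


Weighted contributions p_i * l_i:
  A: (6/39) * 4 = 24/39
  E: (15/39) * 2 = 30/39
  H: (18/39) * 1 = 18/39
Sum = (24 + 30 + 18)/39 = 72/39

L = 72/39 = 1.8462 bits/symbol


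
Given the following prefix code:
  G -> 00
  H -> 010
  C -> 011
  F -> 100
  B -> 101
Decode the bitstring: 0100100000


Decoding step by step:
Bits 010 -> H
Bits 010 -> H
Bits 00 -> G
Bits 00 -> G


Decoded message: HHGG


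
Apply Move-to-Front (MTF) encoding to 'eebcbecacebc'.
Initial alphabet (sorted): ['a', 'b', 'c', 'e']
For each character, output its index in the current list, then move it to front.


MTF encoding:
'e': index 3 in ['a', 'b', 'c', 'e'] -> ['e', 'a', 'b', 'c']
'e': index 0 in ['e', 'a', 'b', 'c'] -> ['e', 'a', 'b', 'c']
'b': index 2 in ['e', 'a', 'b', 'c'] -> ['b', 'e', 'a', 'c']
'c': index 3 in ['b', 'e', 'a', 'c'] -> ['c', 'b', 'e', 'a']
'b': index 1 in ['c', 'b', 'e', 'a'] -> ['b', 'c', 'e', 'a']
'e': index 2 in ['b', 'c', 'e', 'a'] -> ['e', 'b', 'c', 'a']
'c': index 2 in ['e', 'b', 'c', 'a'] -> ['c', 'e', 'b', 'a']
'a': index 3 in ['c', 'e', 'b', 'a'] -> ['a', 'c', 'e', 'b']
'c': index 1 in ['a', 'c', 'e', 'b'] -> ['c', 'a', 'e', 'b']
'e': index 2 in ['c', 'a', 'e', 'b'] -> ['e', 'c', 'a', 'b']
'b': index 3 in ['e', 'c', 'a', 'b'] -> ['b', 'e', 'c', 'a']
'c': index 2 in ['b', 'e', 'c', 'a'] -> ['c', 'b', 'e', 'a']


Output: [3, 0, 2, 3, 1, 2, 2, 3, 1, 2, 3, 2]


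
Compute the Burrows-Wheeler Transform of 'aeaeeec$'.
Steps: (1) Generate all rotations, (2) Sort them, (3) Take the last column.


Rotations (sorted):
  0: $aeaeeec -> last char: c
  1: aeaeeec$ -> last char: $
  2: aeeec$ae -> last char: e
  3: c$aeaeee -> last char: e
  4: eaeeec$a -> last char: a
  5: ec$aeaee -> last char: e
  6: eec$aeae -> last char: e
  7: eeec$aea -> last char: a


BWT = c$eeaeea


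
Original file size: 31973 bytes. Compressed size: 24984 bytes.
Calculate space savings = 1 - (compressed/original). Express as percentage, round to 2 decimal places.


ratio = compressed/original = 24984/31973 = 0.781409
savings = 1 - ratio = 1 - 0.781409 = 0.218591
as a percentage: 0.218591 * 100 = 21.86%

Space savings = 1 - 24984/31973 = 21.86%


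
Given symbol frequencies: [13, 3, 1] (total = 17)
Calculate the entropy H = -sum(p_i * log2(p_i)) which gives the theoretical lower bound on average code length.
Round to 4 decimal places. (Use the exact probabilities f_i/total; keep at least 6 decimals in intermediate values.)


Per-symbol terms -p_i * log2(p_i) with p_i = f_i/17:
  p = 13/17 = 0.764706: log2(p) = -0.387023, -p*log2(p) = 0.295959
  p = 3/17 = 0.176471: log2(p) = -2.502500, -p*log2(p) = 0.441618
  p = 1/17 = 0.058824: log2(p) = -4.087463, -p*log2(p) = 0.240439
H = 0.295959 + 0.441618 + 0.240439 = 0.978016

H = 0.978 bits/symbol


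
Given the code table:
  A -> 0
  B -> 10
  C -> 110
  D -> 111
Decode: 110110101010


Decoding:
110 -> C
110 -> C
10 -> B
10 -> B
10 -> B


Result: CCBBB


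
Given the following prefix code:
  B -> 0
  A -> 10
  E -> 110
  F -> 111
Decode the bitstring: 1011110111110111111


Decoding step by step:
Bits 10 -> A
Bits 111 -> F
Bits 10 -> A
Bits 111 -> F
Bits 110 -> E
Bits 111 -> F
Bits 111 -> F


Decoded message: AFAFEFF


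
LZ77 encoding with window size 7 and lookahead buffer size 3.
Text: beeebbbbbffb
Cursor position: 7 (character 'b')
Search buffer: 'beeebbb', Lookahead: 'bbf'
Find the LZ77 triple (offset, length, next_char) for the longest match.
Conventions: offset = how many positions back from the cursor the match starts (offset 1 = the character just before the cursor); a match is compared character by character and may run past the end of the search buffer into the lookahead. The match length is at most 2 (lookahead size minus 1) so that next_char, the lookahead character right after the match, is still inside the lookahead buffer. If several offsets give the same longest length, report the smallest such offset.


Try each offset into the search buffer:
  offset=1 (pos 6, char 'b'): match length 2
  offset=2 (pos 5, char 'b'): match length 2
  offset=3 (pos 4, char 'b'): match length 2
  offset=4 (pos 3, char 'e'): match length 0
  offset=5 (pos 2, char 'e'): match length 0
  offset=6 (pos 1, char 'e'): match length 0
  offset=7 (pos 0, char 'b'): match length 1
Longest match has length 2, found at offsets 1, 2, 3; take the smallest, offset 1.
next_char = character at position 7 + 2 = 9 -> 'f'

Best match: offset=1, length=2 (matching 'bb' starting at position 6)
LZ77 triple: (1, 2, 'f')


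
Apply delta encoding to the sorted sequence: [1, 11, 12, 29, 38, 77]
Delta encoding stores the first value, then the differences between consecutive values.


First value: 1
Deltas:
  11 - 1 = 10
  12 - 11 = 1
  29 - 12 = 17
  38 - 29 = 9
  77 - 38 = 39


Delta encoded: [1, 10, 1, 17, 9, 39]


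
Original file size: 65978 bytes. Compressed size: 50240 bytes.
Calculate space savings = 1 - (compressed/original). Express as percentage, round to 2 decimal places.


ratio = compressed/original = 50240/65978 = 0.761466
savings = 1 - ratio = 1 - 0.761466 = 0.238534
as a percentage: 0.238534 * 100 = 23.85%

Space savings = 1 - 50240/65978 = 23.85%


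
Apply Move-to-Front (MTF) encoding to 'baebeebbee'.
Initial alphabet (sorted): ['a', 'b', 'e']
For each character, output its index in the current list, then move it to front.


MTF encoding:
'b': index 1 in ['a', 'b', 'e'] -> ['b', 'a', 'e']
'a': index 1 in ['b', 'a', 'e'] -> ['a', 'b', 'e']
'e': index 2 in ['a', 'b', 'e'] -> ['e', 'a', 'b']
'b': index 2 in ['e', 'a', 'b'] -> ['b', 'e', 'a']
'e': index 1 in ['b', 'e', 'a'] -> ['e', 'b', 'a']
'e': index 0 in ['e', 'b', 'a'] -> ['e', 'b', 'a']
'b': index 1 in ['e', 'b', 'a'] -> ['b', 'e', 'a']
'b': index 0 in ['b', 'e', 'a'] -> ['b', 'e', 'a']
'e': index 1 in ['b', 'e', 'a'] -> ['e', 'b', 'a']
'e': index 0 in ['e', 'b', 'a'] -> ['e', 'b', 'a']


Output: [1, 1, 2, 2, 1, 0, 1, 0, 1, 0]


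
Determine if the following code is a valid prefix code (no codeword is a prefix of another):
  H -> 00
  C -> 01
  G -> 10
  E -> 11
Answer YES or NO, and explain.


Checking each pair (does one codeword prefix another?):
  H='00' vs C='01': no prefix
  H='00' vs G='10': no prefix
  H='00' vs E='11': no prefix
  C='01' vs H='00': no prefix
  C='01' vs G='10': no prefix
  C='01' vs E='11': no prefix
  G='10' vs H='00': no prefix
  G='10' vs C='01': no prefix
  G='10' vs E='11': no prefix
  E='11' vs H='00': no prefix
  E='11' vs C='01': no prefix
  E='11' vs G='10': no prefix
No violation found over all pairs.

YES -- this is a valid prefix code. No codeword is a prefix of any other codeword.


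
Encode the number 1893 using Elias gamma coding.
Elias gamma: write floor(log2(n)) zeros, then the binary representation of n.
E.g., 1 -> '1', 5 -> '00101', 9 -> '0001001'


num_bits = floor(log2(1893)) + 1 = 11
leading_zeros = num_bits - 1 = 10
binary(1893) = 11101100101

Elias gamma(1893) = '0000000000' + '11101100101' = 000000000011101100101 (21 bits)


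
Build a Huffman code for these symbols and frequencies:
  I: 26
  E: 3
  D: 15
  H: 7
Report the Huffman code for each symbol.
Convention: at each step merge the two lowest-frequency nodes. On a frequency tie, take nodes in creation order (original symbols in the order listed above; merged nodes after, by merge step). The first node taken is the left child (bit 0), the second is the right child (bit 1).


Huffman tree construction:
Step 1: Merge E(3) + H(7) = 10
Step 2: Merge (E+H)(10) + D(15) = 25
Step 3: Merge ((E+H)+D)(25) + I(26) = 51
Read each symbol's code off the tree from the root (left child = 0, right child = 1).

Codes:
  I: 1 (length 1)
  E: 000 (length 3)
  D: 01 (length 2)
  H: 001 (length 3)
Average code length: 86/51 = 1.6863 bits/symbol
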